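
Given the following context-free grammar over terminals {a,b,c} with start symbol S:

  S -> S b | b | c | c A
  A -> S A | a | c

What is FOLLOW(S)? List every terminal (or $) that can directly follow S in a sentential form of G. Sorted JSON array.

FIRST iteration:
round 1:
  A via A→a: +{a}
  A via A→c: +{c}
  S via S→b: +{b}
  S via S→c: +{c}
  FIRST(S)={b,c}  FIRST(A)={a,c}
round 2:
  A via A→S A: +{b}
  FIRST(S)={b,c}  FIRST(A)={a,b,c}
round 3: (stable)
  FIRST(S)={b,c}  FIRST(A)={a,b,c}

Compute FOLLOW by fixpoint:
seed FOLLOW(S) with $
iter 1:
  A→S A: FOLLOW(S) ⊇ FIRST(A) = {a,b,c}; new: +{a,b,c}
  S→c A: FOLLOW(A) ⊇ FOLLOW(S) ⊇ {$,a,b,c}; new: +{$,a,b,c}
  S: {$,a,b,c}  A: {$,a,b,c}
iter 2: (stable)
  S: {$,a,b,c}  A: {$,a,b,c}

FOLLOW(S) = ["$", "a", "b", "c"]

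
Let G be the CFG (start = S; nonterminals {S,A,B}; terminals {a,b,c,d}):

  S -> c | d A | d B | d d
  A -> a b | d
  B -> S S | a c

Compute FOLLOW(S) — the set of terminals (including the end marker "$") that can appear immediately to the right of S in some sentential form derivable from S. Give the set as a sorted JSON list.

Compute FIRST by fixpoint:
iter 1:
  A via A→a b: +{a}
  A via A→d: +{d}
  B via B→a c: +{a}
  S via S→c: +{c}
  S via S→d A: +{d}
  FIRST[S]={c,d}  FIRST[A]={a,d}  FIRST[B]={a}
iter 2:
  B via B→S S: +{c,d}
  FIRST[S]={c,d}  FIRST[A]={a,d}  FIRST[B]={a,c,d}
iter 3: (stable)
  FIRST[S]={c,d}  FIRST[A]={a,d}  FIRST[B]={a,c,d}

Compute FOLLOW by fixpoint:
FOLLOW(S) := {$}
[1]
  B→S S: FOLLOW(S) ⊇ FIRST(S) = {c,d}; new: +{c,d}
  S→d A: FOLLOW(A) ⊇ FOLLOW(S) ⊇ {$,c,d}; new: +{$,c,d}
  S→d B: FOLLOW(B) ⊇ FOLLOW(S) ⊇ {$,c,d}; new: +{$,c,d}
  S: {$,c,d}  A: {$,c,d}  B: {$,c,d}
[2] done
  S: {$,c,d}  A: {$,c,d}  B: {$,c,d}

FOLLOW(S) = ["$", "c", "d"]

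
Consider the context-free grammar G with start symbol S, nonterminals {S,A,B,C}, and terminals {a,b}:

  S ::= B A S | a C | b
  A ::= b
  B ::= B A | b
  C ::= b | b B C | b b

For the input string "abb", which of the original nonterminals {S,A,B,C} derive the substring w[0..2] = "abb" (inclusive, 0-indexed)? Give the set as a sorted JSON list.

Convert to CNF:
  S -> B X3 | T1 C | b
  A -> b
  B -> B A | b
  C -> T0 T0 | T0 X2 | b
  T0 -> b
  T1 -> a
  X2 -> B C
  X3 -> A S

Fill CYK table bottom-up — only the sub-triangle for w[0..2]:
  T[0,0] 'a' = {T1}  orig:{}
  T[1,1] 'b' = {A,B,C,S,T0}  orig:{A,B,C,S}
  T[2,2] 'b' = {A,B,C,S,T0}  orig:{A,B,C,S}
  T[0,1] 'ab' = {S}
  T[1,2] 'bb' = {B,C,X2,X3}  orig:{B,C}
  T[0,2] 'abb' = {S}

Original NTs in T[0,2] deriving "abb": ["S"]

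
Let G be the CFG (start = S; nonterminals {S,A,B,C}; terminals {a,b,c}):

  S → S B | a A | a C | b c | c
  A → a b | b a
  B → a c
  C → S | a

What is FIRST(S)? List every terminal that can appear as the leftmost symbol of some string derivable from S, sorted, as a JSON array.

Compute FIRST by fixpoint:
pass 1:
  A via A→a b: +{a}
  A via A→b a: +{b}
  B via B→a c: +{a}
  C via C→a: +{a}
  S via S→a A: +{a}
  S via S→b c: +{b}
  S via S→c: +{c}
  FIRST[S]={a,b,c}  FIRST[A]={a,b}  FIRST[B]={a}  FIRST[C]={a}
pass 2:
  C via C→S: +{b,c}
  FIRST[S]={a,b,c}  FIRST[A]={a,b}  FIRST[B]={a}  FIRST[C]={a,b,c}
pass 3: (stable)
  FIRST[S]={a,b,c}  FIRST[A]={a,b}  FIRST[B]={a}  FIRST[C]={a,b,c}

FIRST(S) = ["a", "b", "c"]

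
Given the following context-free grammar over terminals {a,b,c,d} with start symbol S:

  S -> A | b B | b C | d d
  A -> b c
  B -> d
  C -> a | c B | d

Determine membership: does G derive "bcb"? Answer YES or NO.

CNF form of G:
  S -> T0 B | T0 C | T0 T1 | T2 T2
  A -> T0 T1
  B -> d
  C -> T1 B | a | d
  T0 -> b
  T1 -> c
  T2 -> d

CYK table (by increasing span):
  [0..0]={T0}  "b"  orig:{}
  [1..1]={T1}  "c"  orig:{}
  [2..2]={T0}  "b"  orig:{}
  [0..1]={A,S}  "bc"
  [1..2]=∅  "cb"
  [0..2]=∅  "bcb"

S ∉ T[0,2] ⇒ NO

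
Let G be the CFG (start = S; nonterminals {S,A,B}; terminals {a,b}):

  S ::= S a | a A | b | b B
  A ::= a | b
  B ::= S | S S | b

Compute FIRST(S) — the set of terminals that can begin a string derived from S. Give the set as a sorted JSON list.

FIRST iteration:
iter 1:
  A via A→a: +{a}
  A via A→b: +{b}
  B via B→b: +{b}
  S via S→a A: +{a}
  S via S→b: +{b}
  S: {a,b}  A: {a,b}  B: {b}
iter 2:
  B via B→S: +{a}
  S: {a,b}  A: {a,b}  B: {a,b}
iter 3: (no change)
  S: {a,b}  A: {a,b}  B: {a,b}

FIRST(S) = ["a", "b"]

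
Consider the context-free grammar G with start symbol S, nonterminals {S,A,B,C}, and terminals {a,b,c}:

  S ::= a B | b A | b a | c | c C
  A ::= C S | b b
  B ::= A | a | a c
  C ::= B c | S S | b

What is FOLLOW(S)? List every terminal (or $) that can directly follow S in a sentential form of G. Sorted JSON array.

FIRST sets, iterate to fixpoint:
round 1:
  A via A→b b: +{b}
  B via B→A: +{b}
  B via B→a: +{a}
  C via C→B c: +{a,b}
  S via S→a B: +{a}
  S via S→b A: +{b}
  S via S→c: +{c}
  FIRST[S]={a,b,c}  FIRST[A]={b}  FIRST[B]={a,b}  FIRST[C]={a,b}
round 2:
  A via A→C S: +{a}
  C via C→S S: +{c}
  FIRST[S]={a,b,c}  FIRST[A]={a,b}  FIRST[B]={a,b}  FIRST[C]={a,b,c}
round 3:
  A via A→C S: +{c}
  B via B→A: +{c}
  FIRST[S]={a,b,c}  FIRST[A]={a,b,c}  FIRST[B]={a,b,c}  FIRST[C]={a,b,c}
round 4: (stable)
  FIRST[S]={a,b,c}  FIRST[A]={a,b,c}  FIRST[B]={a,b,c}  FIRST[C]={a,b,c}

Compute FOLLOW by fixpoint:
initialize: $ ∈ FOLLOW(S)
pass 1:
  A→C S: FOLLOW(C) ⊇ FIRST(S) = {a,b,c}; new: +{a,b,c}
  C→B c: FOLLOW(B) ⊇ FIRST(c) = {c}; new: +{c}
  C→S S: FOLLOW(S) ⊇ FIRST(S) = {a,b,c}; new: +{a,b,c}
  S→a B: FOLLOW(B) ⊇ FOLLOW(S) ⊇ {$,a,b,c}; new: +{$,a,b}
  S→b A: FOLLOW(A) ⊇ FOLLOW(S) ⊇ {$,a,b,c}; new: +{$,a,b,c}
  S→c C: FOLLOW(C) ⊇ FOLLOW(S) ⊇ {$,a,b,c}; new: +{$}
  FOLLOW(S)={$,a,b,c}  FOLLOW(A)={$,a,b,c}  FOLLOW(B)={$,a,b,c}  FOLLOW(C)={$,a,b,c}
pass 2: — fixpoint
  FOLLOW(S)={$,a,b,c}  FOLLOW(A)={$,a,b,c}  FOLLOW(B)={$,a,b,c}  FOLLOW(C)={$,a,b,c}

FOLLOW(S) = ["$", "a", "b", "c"]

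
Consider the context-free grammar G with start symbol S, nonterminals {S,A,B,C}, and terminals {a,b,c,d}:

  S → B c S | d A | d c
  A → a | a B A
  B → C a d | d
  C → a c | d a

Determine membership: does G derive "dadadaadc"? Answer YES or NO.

CNF form of G:
  S -> B X5 | T1 A | T1 T2
  A -> T0 X3 | a
  B -> C X4 | d
  C -> T0 T2 | T1 T0
  T0 -> a
  T1 -> d
  T2 -> c
  X3 -> B A
  X4 -> T0 T1
  X5 -> T2 S

CYK table (by increasing span):
  cell(0,0) d: {B,T1}  orig:{B}
  cell(1,1) a: {A,T0}  orig:{A}
  cell(2,2) d: {B,T1}  orig:{B}
  cell(3,3) a: {A,T0}  orig:{A}
  cell(4,4) d: {B,T1}  orig:{B}
  cell(5,5) a: {A,T0}  orig:{A}
  cell(6,6) a: {A,T0}  orig:{A}
  cell(7,7) d: {B,T1}  orig:{B}
  cell(8,8) c: {T2}  orig:{}
  cell(0,1) da: {C,S,X3}  orig:{C,S}
  cell(1,2) ad: {X4}  orig:{}
  cell(2,3) da: {C,S,X3}  orig:{C,S}
  cell(3,4) ad: {X4}  orig:{}
  cell(4,5) da: {C,S,X3}  orig:{C,S}
  cell(5,6) aa: ∅
  cell(6,7) ad: {X4}  orig:{}
  cell(7,8) dc: {S}
  cell(0,2) dad: ∅
  cell(1,3) ada: {A}
  cell(2,4) dad: ∅
  cell(3,5) ada: {A}
  cell(4,6) daa: ∅
  cell(5,7) aad: ∅
  cell(6,8) adc: ∅
  cell(0,3) dada: {S,X3}  orig:{S}
  cell(1,4) adad: ∅
  cell(2,5) dada: {S,X3}  orig:{S}
  cell(3,6) adaa: ∅
  cell(4,7) daad: {B}
  cell(5,8) aadc: ∅
  cell(0,4) dadad: ∅
  cell(1,5) adada: {A}
  cell(2,6) dadaa: ∅
  cell(3,7) adaad: ∅
  cell(4,8) daadc: ∅
  cell(0,5) dadada: {S,X3}  orig:{S}
  cell(1,6) adadaa: ∅
  cell(2,7) dadaad: ∅
  cell(3,8) adaadc: ∅
  cell(0,6) dadadaa: ∅
  cell(1,7) adadaad: ∅
  cell(2,8) dadaadc: ∅
  cell(0,7) dadadaad: ∅
  cell(1,8) adadaadc: ∅
  cell(0,8) dadadaadc: ∅

S ∉ T[0,8] ⇒ NO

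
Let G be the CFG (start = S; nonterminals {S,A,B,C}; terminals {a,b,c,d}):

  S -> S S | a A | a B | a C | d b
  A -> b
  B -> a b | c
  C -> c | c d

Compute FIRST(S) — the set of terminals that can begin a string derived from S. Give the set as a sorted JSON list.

FIRST iteration:
round 1:
  A via A→b: +{b}
  B via B→a b: +{a}
  B via B→c: +{c}
  C via C→c: +{c}
  S via S→a A: +{a}
  S via S→d b: +{d}
  S: {a,d}  A: {b}  B: {a,c}  C: {c}
round 2: (stable)
  S: {a,d}  A: {b}  B: {a,c}  C: {c}

FIRST(S) = ["a", "d"]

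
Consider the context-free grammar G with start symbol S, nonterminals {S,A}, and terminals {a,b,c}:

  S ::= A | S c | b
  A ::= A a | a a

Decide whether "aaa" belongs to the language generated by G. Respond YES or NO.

CNF form of G:
  S -> A T0 | S T1 | T0 T0 | b
  A -> A T0 | T0 T0
  T0 -> a
  T1 -> c

CYK table (by increasing span):
  T[0,0] 'a' = {T0}  orig:{}
  T[1,1] 'a' = {T0}  orig:{}
  T[2,2] 'a' = {T0}  orig:{}
  T[0,1] 'aa' = {A,S}
  T[1,2] 'aa' = {A,S}
  T[0,2] 'aaa' = {A,S}

S ∈ T[0,2] ⇒ YES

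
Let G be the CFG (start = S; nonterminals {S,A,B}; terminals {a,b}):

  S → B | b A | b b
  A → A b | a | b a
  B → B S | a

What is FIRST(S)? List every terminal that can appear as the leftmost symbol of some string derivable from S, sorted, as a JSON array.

Compute FIRST by fixpoint:
round 1:
  A via A→a: +{a}
  A via A→b a: +{b}
  B via B→a: +{a}
  S via S→B: +{a}
  S via S→b A: +{b}
  S: {a,b}  A: {a,b}  B: {a}
round 2: (stable)
  S: {a,b}  A: {a,b}  B: {a}

FIRST(S) = ["a", "b"]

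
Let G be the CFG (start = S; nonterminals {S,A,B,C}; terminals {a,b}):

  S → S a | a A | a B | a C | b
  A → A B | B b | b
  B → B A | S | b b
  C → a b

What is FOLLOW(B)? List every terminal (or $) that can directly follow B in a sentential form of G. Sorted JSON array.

Compute FIRST by fixpoint:
[1]
  A via A→b: +{b}
  B via B→b b: +{b}
  C via C→a b: +{a}
  S via S→a A: +{a}
  S via S→b: +{b}
  FIRST[S]={a,b}  FIRST[A]={b}  FIRST[B]={b}  FIRST[C]={a}
[2]
  B via B→S: +{a}
  FIRST[S]={a,b}  FIRST[A]={b}  FIRST[B]={a,b}  FIRST[C]={a}
[3]
  A via A→B b: +{a}
  FIRST[S]={a,b}  FIRST[A]={a,b}  FIRST[B]={a,b}  FIRST[C]={a}
[4] done
  FIRST[S]={a,b}  FIRST[A]={a,b}  FIRST[B]={a,b}  FIRST[C]={a}

Compute FOLLOW by fixpoint:
initialize: $ ∈ FOLLOW(S)
[1]
  A→A B: FOLLOW(A) ⊇ FIRST(B) = {a,b}; new: +{a,b}
  A→A B: FOLLOW(B) ⊇ FOLLOW(A) ⊇ {a,b}; new: +{a,b}
  B→S: FOLLOW(S) ⊇ FOLLOW(B) ⊇ {a,b}; new: +{a,b}
  S→a A: FOLLOW(A) ⊇ FOLLOW(S) ⊇ {$,a,b}; new: +{$}
  S→a B: FOLLOW(B) ⊇ FOLLOW(S) ⊇ {$,a,b}; new: +{$}
  S→a C: FOLLOW(C) ⊇ FOLLOW(S) ⊇ {$,a,b}; new: +{$,a,b}
  S: {$,a,b}  A: {$,a,b}  B: {$,a,b}  C: {$,a,b}
[2] done
  S: {$,a,b}  A: {$,a,b}  B: {$,a,b}  C: {$,a,b}

FOLLOW(B) = ["$", "a", "b"]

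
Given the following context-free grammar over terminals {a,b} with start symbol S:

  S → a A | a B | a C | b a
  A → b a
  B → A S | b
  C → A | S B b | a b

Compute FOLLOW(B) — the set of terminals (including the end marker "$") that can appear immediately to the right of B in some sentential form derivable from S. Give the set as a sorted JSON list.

FIRST iteration:
pass 1:
  A via A→b a: +{b}
  B via B→A S: +{b}
  C via C→A: +{b}
  C via C→a b: +{a}
  S via S→a A: +{a}
  S via S→b a: +{b}
  S: {a,b}  A: {b}  B: {b}  C: {a,b}
pass 2: (no change)
  S: {a,b}  A: {b}  B: {b}  C: {a,b}

FOLLOW iteration:
seed FOLLOW(S) with $
pass 1:
  B→A S: FOLLOW(A) ⊇ FIRST(S) = {a,b}; new: +{a,b}
  C→S B b: FOLLOW(S) ⊇ FIRST(B) = {b}; new: +{b}
  C→S B b: FOLLOW(B) ⊇ FIRST(b) = {b}; new: +{b}
  S→a A: FOLLOW(A) ⊇ FOLLOW(S) ⊇ {$,b}; new: +{$}
  S→a B: FOLLOW(B) ⊇ FOLLOW(S) ⊇ {$,b}; new: +{$}
  S→a C: FOLLOW(C) ⊇ FOLLOW(S) ⊇ {$,b}; new: +{$,b}
  FOLLOW(S)={$,b}  FOLLOW(A)={$,a,b}  FOLLOW(B)={$,b}  FOLLOW(C)={$,b}
pass 2: — fixpoint
  FOLLOW(S)={$,b}  FOLLOW(A)={$,a,b}  FOLLOW(B)={$,b}  FOLLOW(C)={$,b}

FOLLOW(B) = ["$", "b"]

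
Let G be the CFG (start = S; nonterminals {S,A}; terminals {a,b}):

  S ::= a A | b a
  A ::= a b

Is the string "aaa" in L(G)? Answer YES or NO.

Convert to CNF:
  S -> T0 A | T1 T0
  A -> T0 T1
  T0 -> a
  T1 -> b

CYK table (by increasing span):
  [0..0]={T0}  "a"  orig:{}
  [1..1]={T0}  "a"  orig:{}
  [2..2]={T0}  "a"  orig:{}
  [0..1]=∅  "aa"
  [1..2]=∅  "aa"
  [0..2]=∅  "aaa"

S ∉ T[0,2] ⇒ NO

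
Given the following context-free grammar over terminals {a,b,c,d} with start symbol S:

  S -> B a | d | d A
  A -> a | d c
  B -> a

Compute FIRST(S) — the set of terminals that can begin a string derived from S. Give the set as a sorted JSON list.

FIRST sets, iterate to fixpoint:
[1]
  A via A→a: +{a}
  A via A→d c: +{d}
  B via B→a: +{a}
  S via S→B a: +{a}
  S via S→d: +{d}
  FIRST[S]={a,d}  FIRST[A]={a,d}  FIRST[B]={a}
[2] done
  FIRST[S]={a,d}  FIRST[A]={a,d}  FIRST[B]={a}

FIRST(S) = ["a", "d"]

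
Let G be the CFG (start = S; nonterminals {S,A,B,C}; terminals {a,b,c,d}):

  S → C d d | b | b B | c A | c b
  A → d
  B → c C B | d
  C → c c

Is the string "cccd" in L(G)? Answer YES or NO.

Convert to CNF:
  S -> C X4 | T0 A | T0 T2 | T2 B | b
  A -> d
  B -> T0 X3 | d
  C -> T0 T0
  T0 -> c
  T1 -> d
  T2 -> b
  X3 -> C B
  X4 -> T1 T1

CYK table (by increasing span):
  [0..0]={T0}  "c"  orig:{}
  [1..1]={T0}  "c"  orig:{}
  [2..2]={T0}  "c"  orig:{}
  [3..3]={A,B,T1}  "d"  orig:{A,B}
  [0..1]={C}  "cc"
  [1..2]={C}  "cc"
  [2..3]={S}  "cd"
  [0..2]=∅  "ccc"
  [1..3]={X3}  "ccd"  orig:{}
  [0..3]={B}  "cccd"

S ∉ T[0,3] ⇒ NO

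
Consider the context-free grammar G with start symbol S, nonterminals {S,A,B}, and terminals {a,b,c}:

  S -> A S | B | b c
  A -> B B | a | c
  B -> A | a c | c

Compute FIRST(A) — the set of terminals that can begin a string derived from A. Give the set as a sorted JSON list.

FIRST iteration:
[1]
  A via A→a: +{a}
  A via A→c: +{c}
  B via B→A: +{a,c}
  S via S→A S: +{a,c}
  S via S→b c: +{b}
  S: {a,b,c}  A: {a,c}  B: {a,c}
[2] (no change)
  S: {a,b,c}  A: {a,c}  B: {a,c}

FIRST(A) = ["a", "c"]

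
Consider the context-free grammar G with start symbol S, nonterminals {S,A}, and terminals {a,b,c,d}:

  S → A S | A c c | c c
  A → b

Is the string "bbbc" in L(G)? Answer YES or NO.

CNF form of G:
  S -> A S | A X1 | T0 T0
  A -> b
  T0 -> c
  X1 -> T0 T0

Fill CYK table bottom-up:
  [0..0]={A}  "b"
  [1..1]={A}  "b"
  [2..2]={A}  "b"
  [3..3]={T0}  "c"  orig:{}
  [0..1]=∅  "bb"
  [1..2]=∅  "bb"
  [2..3]=∅  "bc"
  [0..2]=∅  "bbb"
  [1..3]=∅  "bbc"
  [0..3]=∅  "bbbc"

S ∉ T[0,3] ⇒ NO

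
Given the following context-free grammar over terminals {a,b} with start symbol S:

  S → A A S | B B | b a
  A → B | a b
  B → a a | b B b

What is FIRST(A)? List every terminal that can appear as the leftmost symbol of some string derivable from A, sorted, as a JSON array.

FIRST sets, iterate to fixpoint:
round 1:
  A via A→a b: +{a}
  B via B→a a: +{a}
  B via B→b B b: +{b}
  S via S→A A S: +{a}
  S via S→B B: +{b}
  FIRST[S]={a,b}  FIRST[A]={a}  FIRST[B]={a,b}
round 2:
  A via A→B: +{b}
  FIRST[S]={a,b}  FIRST[A]={a,b}  FIRST[B]={a,b}
round 3: done
  FIRST[S]={a,b}  FIRST[A]={a,b}  FIRST[B]={a,b}

FIRST(A) = ["a", "b"]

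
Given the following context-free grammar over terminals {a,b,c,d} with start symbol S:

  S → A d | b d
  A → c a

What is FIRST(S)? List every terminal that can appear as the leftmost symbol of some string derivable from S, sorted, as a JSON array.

FIRST iteration:
[1]
  A via A→c a: +{c}
  S via S→A d: +{c}
  S via S→b d: +{b}
  S: {b,c}  A: {c}
[2] (stable)
  S: {b,c}  A: {c}

FIRST(S) = ["b", "c"]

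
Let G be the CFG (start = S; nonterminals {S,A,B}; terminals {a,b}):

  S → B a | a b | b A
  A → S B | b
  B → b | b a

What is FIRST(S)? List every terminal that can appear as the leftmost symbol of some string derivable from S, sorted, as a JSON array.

FIRST iteration:
[1]
  A via A→b: +{b}
  B via B→b: +{b}
  S via S→B a: +{b}
  S via S→a b: +{a}
  FIRST(S)={a,b}  FIRST(A)={b}  FIRST(B)={b}
[2]
  A via A→S B: +{a}
  FIRST(S)={a,b}  FIRST(A)={a,b}  FIRST(B)={b}
[3] done
  FIRST(S)={a,b}  FIRST(A)={a,b}  FIRST(B)={b}

FIRST(S) = ["a", "b"]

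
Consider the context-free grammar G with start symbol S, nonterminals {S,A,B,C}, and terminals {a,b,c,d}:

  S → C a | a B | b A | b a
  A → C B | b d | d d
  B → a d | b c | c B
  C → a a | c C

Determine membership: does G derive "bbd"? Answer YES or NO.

CNF form of G:
  S -> C T2 | T0 A | T0 T2 | T2 B
  A -> C B | T0 T1 | T1 T1
  B -> T0 T3 | T2 T1 | T3 B
  C -> T2 T2 | T3 C
  T0 -> b
  T1 -> d
  T2 -> a
  T3 -> c

Fill CYK table bottom-up:
  cell(0,0) b: {T0}  orig:{}
  cell(1,1) b: {T0}  orig:{}
  cell(2,2) d: {T1}  orig:{}
  cell(0,1) bb: ∅
  cell(1,2) bd: {A}
  cell(0,2) bbd: {S}

S ∈ T[0,2] ⇒ YES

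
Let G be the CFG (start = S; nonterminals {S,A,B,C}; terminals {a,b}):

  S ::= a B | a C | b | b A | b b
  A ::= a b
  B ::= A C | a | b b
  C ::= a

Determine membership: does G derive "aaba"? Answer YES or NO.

Convert to CNF:
  S -> T0 B | T0 C | T1 A | T1 T1 | b
  A -> T0 T1
  B -> A C | T1 T1 | a
  C -> a
  T0 -> a
  T1 -> b

Fill CYK table bottom-up:
  cell(0,0) a: {B,C,T0}  orig:{B,C}
  cell(1,1) a: {B,C,T0}  orig:{B,C}
  cell(2,2) b: {S,T1}  orig:{S}
  cell(3,3) a: {B,C,T0}  orig:{B,C}
  cell(0,1) aa: {S}
  cell(1,2) ab: {A}
  cell(2,3) ba: ∅
  cell(0,2) aab: ∅
  cell(1,3) aba: {B}
  cell(0,3) aaba: {S}

S ∈ T[0,3] ⇒ YES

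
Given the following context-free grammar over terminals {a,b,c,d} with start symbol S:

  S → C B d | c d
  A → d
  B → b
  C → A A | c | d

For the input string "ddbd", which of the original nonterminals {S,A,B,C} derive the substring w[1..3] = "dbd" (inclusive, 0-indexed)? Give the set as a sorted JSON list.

CNF form of G:
  S -> C X2 | T1 T0
  A -> d
  B -> b
  C -> A A | c | d
  T0 -> d
  T1 -> c
  X2 -> B T0

CYK fill, restricted to cells inside w[1..3]:
  [1..1]={A,C,T0}  "d"  orig:{A,C}
  [2..2]={B}  "b"
  [3..3]={A,C,T0}  "d"  orig:{A,C}
  [1..2]=∅  "db"
  [2..3]={X2}  "bd"  orig:{}
  [1..3]={S}  "dbd"

Original NTs in T[1,3] deriving "dbd": ["S"]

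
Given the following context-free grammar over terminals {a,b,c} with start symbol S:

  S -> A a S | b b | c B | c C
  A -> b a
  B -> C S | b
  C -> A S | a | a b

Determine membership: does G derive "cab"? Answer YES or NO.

Convert to CNF:
  S -> A X3 | T0 T0 | T2 B | T2 C
  A -> T0 T1
  B -> C S | b
  C -> A S | T1 T0 | a
  T0 -> b
  T1 -> a
  T2 -> c
  X3 -> T1 S

CYK table (by increasing span):
  [0..0]={T2}  "c"  orig:{}
  [1..1]={C,T1}  "a"  orig:{C}
  [2..2]={B,T0}  "b"  orig:{B}
  [0..1]={S}  "ca"
  [1..2]={C}  "ab"
  [0..2]={S}  "cab"

S ∈ T[0,2] ⇒ YES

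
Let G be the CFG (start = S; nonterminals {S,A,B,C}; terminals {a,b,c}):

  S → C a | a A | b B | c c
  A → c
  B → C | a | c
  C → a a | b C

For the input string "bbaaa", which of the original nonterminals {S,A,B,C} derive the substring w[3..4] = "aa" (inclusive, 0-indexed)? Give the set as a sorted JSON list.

Convert to CNF:
  S -> C T0 | T0 A | T1 B | T2 T2
  A -> c
  B -> T0 T0 | T1 C | a | c
  C -> T0 T0 | T1 C
  T0 -> a
  T1 -> b
  T2 -> c

CYK fill (cells [i..j] with 3 ≤ i ≤ j ≤ 4 only):
  cell(3,3) a: {B,T0}  orig:{B}
  cell(4,4) a: {B,T0}  orig:{B}
  cell(3,4) aa: {B,C}

Original NTs in T[3,4] deriving "aa": ["B", "C"]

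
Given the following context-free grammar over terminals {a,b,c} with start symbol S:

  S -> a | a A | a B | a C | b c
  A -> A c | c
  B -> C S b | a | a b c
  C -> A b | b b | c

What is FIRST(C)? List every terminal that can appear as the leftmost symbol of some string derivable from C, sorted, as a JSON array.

FIRST iteration:
round 1:
  A via A→c: +{c}
  B via B→a: +{a}
  C via C→A b: +{c}
  C via C→b b: +{b}
  S via S→a: +{a}
  S via S→b c: +{b}
  FIRST[S]={a,b}  FIRST[A]={c}  FIRST[B]={a}  FIRST[C]={b,c}
round 2:
  B via B→C S b: +{b,c}
  FIRST[S]={a,b}  FIRST[A]={c}  FIRST[B]={a,b,c}  FIRST[C]={b,c}
round 3: done
  FIRST[S]={a,b}  FIRST[A]={c}  FIRST[B]={a,b,c}  FIRST[C]={b,c}

FIRST(C) = ["b", "c"]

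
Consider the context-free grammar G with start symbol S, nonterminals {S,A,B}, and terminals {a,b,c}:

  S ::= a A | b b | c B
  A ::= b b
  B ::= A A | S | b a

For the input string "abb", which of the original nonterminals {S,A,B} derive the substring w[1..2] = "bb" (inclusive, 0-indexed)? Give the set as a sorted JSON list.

CNF form of G:
  S -> T0 T0 | T1 A | T2 B
  A -> T0 T0
  B -> A A | T0 T0 | T0 T1 | T1 A | T2 B
  T0 -> b
  T1 -> a
  T2 -> c

CYK table (by increasing span), restricted to cells inside w[1..2]:
  T[1,1] 'b' = {T0}  orig:{}
  T[2,2] 'b' = {T0}  orig:{}
  T[1,2] 'bb' = {A,B,S}

Original NTs in T[1,2] deriving "bb": ["A", "B", "S"]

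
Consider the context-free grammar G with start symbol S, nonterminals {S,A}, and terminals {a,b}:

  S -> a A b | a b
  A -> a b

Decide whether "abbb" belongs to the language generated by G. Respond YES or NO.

CNF form of G:
  S -> T0 T1 | T0 X2
  A -> T0 T1
  T0 -> a
  T1 -> b
  X2 -> A T1

CYK table (by increasing span):
  T[0,0] 'a' = {T0}  orig:{}
  T[1,1] 'b' = {T1}  orig:{}
  T[2,2] 'b' = {T1}  orig:{}
  T[3,3] 'b' = {T1}  orig:{}
  T[0,1] 'ab' = {A,S}
  T[1,2] 'bb' = ∅
  T[2,3] 'bb' = ∅
  T[0,2] 'abb' = {X2}  orig:{}
  T[1,3] 'bbb' = ∅
  T[0,3] 'abbb' = ∅

S ∉ T[0,3] ⇒ NO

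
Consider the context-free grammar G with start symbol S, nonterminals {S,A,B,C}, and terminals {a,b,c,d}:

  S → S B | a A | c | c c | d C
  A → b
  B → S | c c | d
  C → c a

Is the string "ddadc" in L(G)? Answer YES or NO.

Convert to CNF:
  S -> S B | T0 A | T1 T1 | T2 C | c
  A -> b
  B -> S B | T0 A | T1 T1 | T2 C | c | d
  C -> T1 T0
  T0 -> a
  T1 -> c
  T2 -> d

Fill CYK table bottom-up:
  [0..0]={B,T2}  "d"  orig:{B}
  [1..1]={B,T2}  "d"  orig:{B}
  [2..2]={T0}  "a"  orig:{}
  [3..3]={B,T2}  "d"  orig:{B}
  [4..4]={B,S,T1}  "c"  orig:{B,S}
  [0..1]=∅  "dd"
  [1..2]=∅  "da"
  [2..3]=∅  "ad"
  [3..4]=∅  "dc"
  [0..2]=∅  "dda"
  [1..3]=∅  "dad"
  [2..4]=∅  "adc"
  [0..3]=∅  "ddad"
  [1..4]=∅  "dadc"
  [0..4]=∅  "ddadc"

S ∉ T[0,4] ⇒ NO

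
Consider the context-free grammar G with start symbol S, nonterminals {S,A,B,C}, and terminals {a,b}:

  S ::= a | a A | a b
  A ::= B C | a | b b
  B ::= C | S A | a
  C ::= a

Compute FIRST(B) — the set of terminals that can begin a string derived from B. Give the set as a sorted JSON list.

Compute FIRST by fixpoint:
iter 1:
  A via A→a: +{a}
  A via A→b b: +{b}
  B via B→a: +{a}
  C via C→a: +{a}
  S via S→a: +{a}
  S: {a}  A: {a,b}  B: {a}  C: {a}
iter 2: done
  S: {a}  A: {a,b}  B: {a}  C: {a}

FIRST(B) = ["a"]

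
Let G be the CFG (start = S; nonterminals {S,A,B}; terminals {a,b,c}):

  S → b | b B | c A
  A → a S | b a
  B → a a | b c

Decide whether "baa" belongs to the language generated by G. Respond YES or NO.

Convert to CNF:
  S -> T1 B | T2 A | b
  A -> T0 S | T1 T0
  B -> T0 T0 | T1 T2
  T0 -> a
  T1 -> b
  T2 -> c

CYK table (by increasing span):
  cell(0,0) b: {S,T1}  orig:{S}
  cell(1,1) a: {T0}  orig:{}
  cell(2,2) a: {T0}  orig:{}
  cell(0,1) ba: {A}
  cell(1,2) aa: {B}
  cell(0,2) baa: {S}

S ∈ T[0,2] ⇒ YES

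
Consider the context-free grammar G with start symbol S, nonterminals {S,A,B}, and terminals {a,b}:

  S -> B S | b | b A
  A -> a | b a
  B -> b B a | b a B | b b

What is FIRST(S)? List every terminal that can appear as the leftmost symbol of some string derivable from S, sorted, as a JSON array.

FIRST iteration:
pass 1:
  A via A→a: +{a}
  A via A→b a: +{b}
  B via B→b B a: +{b}
  S via S→B S: +{b}
  FIRST[S]={b}  FIRST[A]={a,b}  FIRST[B]={b}
pass 2: — fixpoint
  FIRST[S]={b}  FIRST[A]={a,b}  FIRST[B]={b}

FIRST(S) = ["b"]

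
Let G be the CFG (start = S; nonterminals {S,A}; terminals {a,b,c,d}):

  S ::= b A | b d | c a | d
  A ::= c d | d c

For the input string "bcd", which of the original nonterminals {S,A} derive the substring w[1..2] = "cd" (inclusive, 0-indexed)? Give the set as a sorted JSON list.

Convert to CNF:
  S -> T0 T3 | T2 A | T2 T1 | d
  A -> T0 T1 | T1 T0
  T0 -> c
  T1 -> d
  T2 -> b
  T3 -> a

CYK table (by increasing span) — only the sub-triangle for w[1..2]:
  T[1,1] 'c' = {T0}  orig:{}
  T[2,2] 'd' = {S,T1}  orig:{S}
  T[1,2] 'cd' = {A}

Original NTs in T[1,2] deriving "cd": ["A"]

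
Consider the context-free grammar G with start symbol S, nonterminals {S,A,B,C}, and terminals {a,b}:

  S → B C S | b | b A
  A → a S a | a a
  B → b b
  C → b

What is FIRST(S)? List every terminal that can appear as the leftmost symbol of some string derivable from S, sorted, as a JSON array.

FIRST iteration:
round 1:
  A via A→a S a: +{a}
  B via B→b b: +{b}
  C via C→b: +{b}
  S via S→B C S: +{b}
  FIRST[S]={b}  FIRST[A]={a}  FIRST[B]={b}  FIRST[C]={b}
round 2: (stable)
  FIRST[S]={b}  FIRST[A]={a}  FIRST[B]={b}  FIRST[C]={b}

FIRST(S) = ["b"]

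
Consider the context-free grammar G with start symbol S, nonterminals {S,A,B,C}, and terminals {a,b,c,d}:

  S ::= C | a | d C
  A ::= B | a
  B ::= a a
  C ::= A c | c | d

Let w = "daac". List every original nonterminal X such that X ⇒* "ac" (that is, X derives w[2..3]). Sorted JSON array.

CNF form of G:
  S -> A T1 | T2 C | a | c | d
  A -> T0 T0 | a
  B -> T0 T0
  C -> A T1 | c | d
  T0 -> a
  T1 -> c
  T2 -> d

Fill CYK table bottom-up (cells [i..j] with 2 ≤ i ≤ j ≤ 3 only):
  cell(2,2) a: {A,S,T0}  orig:{A,S}
  cell(3,3) c: {C,S,T1}  orig:{C,S}
  cell(2,3) ac: {C,S}

Original NTs in T[2,3] deriving "ac": ["C", "S"]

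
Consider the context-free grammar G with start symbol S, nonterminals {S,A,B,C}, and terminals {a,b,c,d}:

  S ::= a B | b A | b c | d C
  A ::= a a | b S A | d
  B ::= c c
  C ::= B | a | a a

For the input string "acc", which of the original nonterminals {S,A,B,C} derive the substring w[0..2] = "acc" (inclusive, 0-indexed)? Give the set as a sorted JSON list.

Convert to CNF:
  S -> T0 B | T1 A | T1 T2 | T3 C
  A -> T0 T0 | T1 X4 | d
  B -> T2 T2
  C -> T0 T0 | T2 T2 | a
  T0 -> a
  T1 -> b
  T2 -> c
  T3 -> d
  X4 -> S A

Fill CYK table bottom-up (cells [i..j] with 0 ≤ i ≤ j ≤ 2 only):
  [0..0]={C,T0}  "a"  orig:{C}
  [1..1]={T2}  "c"  orig:{}
  [2..2]={T2}  "c"  orig:{}
  [0..1]=∅  "ac"
  [1..2]={B,C}  "cc"
  [0..2]={S}  "acc"

Original NTs in T[0,2] deriving "acc": ["S"]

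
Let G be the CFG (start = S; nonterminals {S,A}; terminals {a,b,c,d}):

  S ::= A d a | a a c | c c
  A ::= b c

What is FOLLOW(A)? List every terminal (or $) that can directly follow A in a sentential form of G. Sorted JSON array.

FIRST sets, iterate to fixpoint:
pass 1:
  A via A→b c: +{b}
  S via S→A d a: +{b}
  S via S→a a c: +{a}
  S via S→c c: +{c}
  S: {a,b,c}  A: {b}
pass 2: — fixpoint
  S: {a,b,c}  A: {b}

FOLLOW sets:
FOLLOW(S) := {$}
pass 1:
  S→A d a: FOLLOW(A) ⊇ FIRST(d) = {d}; new: +{d}
  FOLLOW[S]={$}  FOLLOW[A]={d}
pass 2: done
  FOLLOW[S]={$}  FOLLOW[A]={d}

FOLLOW(A) = ["d"]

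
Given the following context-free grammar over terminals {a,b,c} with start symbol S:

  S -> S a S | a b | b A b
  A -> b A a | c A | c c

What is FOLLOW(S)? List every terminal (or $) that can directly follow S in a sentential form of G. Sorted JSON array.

Compute FIRST by fixpoint:
pass 1:
  A via A→b A a: +{b}
  A via A→c A: +{c}
  S via S→a b: +{a}
  S via S→b A b: +{b}
  FIRST(S)={a,b}  FIRST(A)={b,c}
pass 2: — fixpoint
  FIRST(S)={a,b}  FIRST(A)={b,c}

FOLLOW iteration:
seed FOLLOW(S) with $
[1]
  A→b A a: FOLLOW(A) ⊇ FIRST(a) = {a}; new: +{a}
  S→S a S: FOLLOW(S) ⊇ FIRST(a) = {a}; new: +{a}
  S→b A b: FOLLOW(A) ⊇ FIRST(b) = {b}; new: +{b}
  S: {$,a}  A: {a,b}
[2] (stable)
  S: {$,a}  A: {a,b}

FOLLOW(S) = ["$", "a"]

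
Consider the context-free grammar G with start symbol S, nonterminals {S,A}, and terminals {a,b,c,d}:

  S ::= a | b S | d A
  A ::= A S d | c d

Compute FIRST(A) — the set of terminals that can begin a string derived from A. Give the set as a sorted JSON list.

FIRST iteration:
iter 1:
  A via A→c d: +{c}
  S via S→a: +{a}
  S via S→b S: +{b}
  S via S→d A: +{d}
  FIRST[S]={a,b,d}  FIRST[A]={c}
iter 2: (stable)
  FIRST[S]={a,b,d}  FIRST[A]={c}

FIRST(A) = ["c"]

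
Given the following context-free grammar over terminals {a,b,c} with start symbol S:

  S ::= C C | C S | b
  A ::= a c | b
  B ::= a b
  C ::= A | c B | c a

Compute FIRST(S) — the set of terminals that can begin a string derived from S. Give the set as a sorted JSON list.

FIRST sets, iterate to fixpoint:
pass 1:
  A via A→a c: +{a}
  A via A→b: +{b}
  B via B→a b: +{a}
  C via C→A: +{a,b}
  C via C→c B: +{c}
  S via S→C C: +{a,b,c}
  FIRST[S]={a,b,c}  FIRST[A]={a,b}  FIRST[B]={a}  FIRST[C]={a,b,c}
pass 2: done
  FIRST[S]={a,b,c}  FIRST[A]={a,b}  FIRST[B]={a}  FIRST[C]={a,b,c}

FIRST(S) = ["a", "b", "c"]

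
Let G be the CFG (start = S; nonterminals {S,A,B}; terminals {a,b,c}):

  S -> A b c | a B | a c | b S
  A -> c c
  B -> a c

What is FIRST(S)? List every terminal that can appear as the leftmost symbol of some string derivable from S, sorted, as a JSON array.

Compute FIRST by fixpoint:
pass 1:
  A via A→c c: +{c}
  B via B→a c: +{a}
  S via S→A b c: +{c}
  S via S→a B: +{a}
  S via S→b S: +{b}
  S: {a,b,c}  A: {c}  B: {a}
pass 2: — fixpoint
  S: {a,b,c}  A: {c}  B: {a}

FIRST(S) = ["a", "b", "c"]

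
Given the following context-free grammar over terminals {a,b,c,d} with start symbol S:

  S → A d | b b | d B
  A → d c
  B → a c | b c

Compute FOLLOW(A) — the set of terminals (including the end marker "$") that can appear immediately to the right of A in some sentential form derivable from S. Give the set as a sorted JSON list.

FIRST sets, iterate to fixpoint:
round 1:
  A via A→d c: +{d}
  B via B→a c: +{a}
  B via B→b c: +{b}
  S via S→A d: +{d}
  S via S→b b: +{b}
  FIRST(S)={b,d}  FIRST(A)={d}  FIRST(B)={a,b}
round 2: (no change)
  FIRST(S)={b,d}  FIRST(A)={d}  FIRST(B)={a,b}

FOLLOW sets:
seed FOLLOW(S) with $
iter 1:
  S→A d: FOLLOW(A) ⊇ FIRST(d) = {d}; new: +{d}
  S→d B: FOLLOW(B) ⊇ FOLLOW(S) ⊇ {$}; new: +{$}
  FOLLOW(S)={$}  FOLLOW(A)={d}  FOLLOW(B)={$}
iter 2: done
  FOLLOW(S)={$}  FOLLOW(A)={d}  FOLLOW(B)={$}

FOLLOW(A) = ["d"]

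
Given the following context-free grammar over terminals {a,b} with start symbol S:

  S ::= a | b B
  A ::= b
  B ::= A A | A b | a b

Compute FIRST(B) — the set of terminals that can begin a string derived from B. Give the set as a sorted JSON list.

FIRST sets, iterate to fixpoint:
pass 1:
  A via A→b: +{b}
  B via B→A A: +{b}
  B via B→a b: +{a}
  S via S→a: +{a}
  S via S→b B: +{b}
  S: {a,b}  A: {b}  B: {a,b}
pass 2: done
  S: {a,b}  A: {b}  B: {a,b}

FIRST(B) = ["a", "b"]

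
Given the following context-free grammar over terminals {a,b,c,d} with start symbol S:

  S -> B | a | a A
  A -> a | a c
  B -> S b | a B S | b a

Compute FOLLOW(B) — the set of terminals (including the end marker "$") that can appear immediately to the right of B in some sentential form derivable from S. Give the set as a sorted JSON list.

Compute FIRST by fixpoint:
[1]
  A via A→a: +{a}
  B via B→a B S: +{a}
  B via B→b a: +{b}
  S via S→B: +{a,b}
  S: {a,b}  A: {a}  B: {a,b}
[2] (stable)
  S: {a,b}  A: {a}  B: {a,b}

FOLLOW iteration:
seed FOLLOW(S) with $
round 1:
  B→S b: FOLLOW(S) ⊇ FIRST(b) = {b}; new: +{b}
  B→a B S: FOLLOW(B) ⊇ FIRST(S) = {a,b}; new: +{a,b}
  B→a B S: FOLLOW(S) ⊇ FOLLOW(B) ⊇ {a,b}; new: +{a}
  S→B: FOLLOW(B) ⊇ FOLLOW(S) ⊇ {$,a,b}; new: +{$}
  S→a A: FOLLOW(A) ⊇ FOLLOW(S) ⊇ {$,a,b}; new: +{$,a,b}
  FOLLOW(S)={$,a,b}  FOLLOW(A)={$,a,b}  FOLLOW(B)={$,a,b}
round 2: done
  FOLLOW(S)={$,a,b}  FOLLOW(A)={$,a,b}  FOLLOW(B)={$,a,b}

FOLLOW(B) = ["$", "a", "b"]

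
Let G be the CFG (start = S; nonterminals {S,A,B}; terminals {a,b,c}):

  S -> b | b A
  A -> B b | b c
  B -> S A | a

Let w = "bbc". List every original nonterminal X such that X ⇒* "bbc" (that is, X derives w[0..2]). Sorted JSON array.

CNF form of G:
  S -> T0 A | b
  A -> B T0 | T0 T1
  B -> S A | a
  T0 -> b
  T1 -> c

CYK table (by increasing span) (cells [i..j] with 0 ≤ i ≤ j ≤ 2 only):
  T[0,0] 'b' = {S,T0}  orig:{S}
  T[1,1] 'b' = {S,T0}  orig:{S}
  T[2,2] 'c' = {T1}  orig:{}
  T[0,1] 'bb' = ∅
  T[1,2] 'bc' = {A}
  T[0,2] 'bbc' = {B,S}

Original NTs in T[0,2] deriving "bbc": ["B", "S"]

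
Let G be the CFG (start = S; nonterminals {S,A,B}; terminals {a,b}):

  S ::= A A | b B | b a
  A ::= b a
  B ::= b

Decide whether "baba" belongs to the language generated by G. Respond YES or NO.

Convert to CNF:
  S -> A A | T0 B | T0 T1
  A -> T0 T1
  B -> b
  T0 -> b
  T1 -> a

CYK table (by increasing span):
  T[0,0] 'b' = {B,T0}  orig:{B}
  T[1,1] 'a' = {T1}  orig:{}
  T[2,2] 'b' = {B,T0}  orig:{B}
  T[3,3] 'a' = {T1}  orig:{}
  T[0,1] 'ba' = {A,S}
  T[1,2] 'ab' = ∅
  T[2,3] 'ba' = {A,S}
  T[0,2] 'bab' = ∅
  T[1,3] 'aba' = ∅
  T[0,3] 'baba' = {S}

S ∈ T[0,3] ⇒ YES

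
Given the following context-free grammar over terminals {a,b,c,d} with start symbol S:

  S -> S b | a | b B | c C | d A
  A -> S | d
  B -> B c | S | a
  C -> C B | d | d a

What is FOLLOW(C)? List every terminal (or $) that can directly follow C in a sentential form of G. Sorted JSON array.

FIRST iteration:
iter 1:
  A via A→d: +{d}
  B via B→a: +{a}
  C via C→d: +{d}
  S via S→a: +{a}
  S via S→b B: +{b}
  S via S→c C: +{c}
  S via S→d A: +{d}
  FIRST(S)={a,b,c,d}  FIRST(A)={d}  FIRST(B)={a}  FIRST(C)={d}
iter 2:
  A via A→S: +{a,b,c}
  B via B→S: +{b,c,d}
  FIRST(S)={a,b,c,d}  FIRST(A)={a,b,c,d}  FIRST(B)={a,b,c,d}  FIRST(C)={d}
iter 3: (no change)
  FIRST(S)={a,b,c,d}  FIRST(A)={a,b,c,d}  FIRST(B)={a,b,c,d}  FIRST(C)={d}

FOLLOW iteration:
seed FOLLOW(S) with $
round 1:
  B→B c: FOLLOW(B) ⊇ FIRST(c) = {c}; new: +{c}
  B→S: FOLLOW(S) ⊇ FOLLOW(B) ⊇ {c}; new: +{c}
  C→C B: FOLLOW(C) ⊇ FIRST(B) = {a,b,c,d}; new: +{a,b,c,d}
  C→C B: FOLLOW(B) ⊇ FOLLOW(C) ⊇ {a,b,c,d}; new: +{a,b,d}
  S→S b: FOLLOW(S) ⊇ FIRST(b) = {b}; new: +{b}
  S→b B: FOLLOW(B) ⊇ FOLLOW(S) ⊇ {$,b,c}; new: +{$}
  S→c C: FOLLOW(C) ⊇ FOLLOW(S) ⊇ {$,b,c}; new: +{$}
  S→d A: FOLLOW(A) ⊇ FOLLOW(S) ⊇ {$,b,c}; new: +{$,b,c}
  S: {$,b,c}  A: {$,b,c}  B: {$,a,b,c,d}  C: {$,a,b,c,d}
round 2:
  B→S: FOLLOW(S) ⊇ FOLLOW(B) ⊇ {$,a,b,c,d}; new: +{a,d}
  S→d A: FOLLOW(A) ⊇ FOLLOW(S) ⊇ {$,a,b,c,d}; new: +{a,d}
  S: {$,a,b,c,d}  A: {$,a,b,c,d}  B: {$,a,b,c,d}  C: {$,a,b,c,d}
round 3: (stable)
  S: {$,a,b,c,d}  A: {$,a,b,c,d}  B: {$,a,b,c,d}  C: {$,a,b,c,d}

FOLLOW(C) = ["$", "a", "b", "c", "d"]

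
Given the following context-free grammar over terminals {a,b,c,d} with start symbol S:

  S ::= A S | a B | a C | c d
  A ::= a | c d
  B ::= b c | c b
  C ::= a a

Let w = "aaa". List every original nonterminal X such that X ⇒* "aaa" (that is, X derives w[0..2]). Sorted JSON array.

CNF form of G:
  S -> A S | T0 T1 | T3 B | T3 C
  A -> T0 T1 | a
  B -> T0 T2 | T2 T0
  C -> T3 T3
  T0 -> c
  T1 -> d
  T2 -> b
  T3 -> a

Fill CYK table bottom-up — only the sub-triangle for w[0..2]:
  cell(0,0) a: {A,T3}  orig:{A}
  cell(1,1) a: {A,T3}  orig:{A}
  cell(2,2) a: {A,T3}  orig:{A}
  cell(0,1) aa: {C}
  cell(1,2) aa: {C}
  cell(0,2) aaa: {S}

Original NTs in T[0,2] deriving "aaa": ["S"]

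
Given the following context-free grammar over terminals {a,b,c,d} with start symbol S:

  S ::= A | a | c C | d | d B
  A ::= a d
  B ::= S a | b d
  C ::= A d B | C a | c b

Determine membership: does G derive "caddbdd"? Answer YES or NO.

Convert to CNF:
  S -> T0 T1 | T1 B | T3 C | a | d
  A -> T0 T1
  B -> S T0 | T2 T1
  C -> A X4 | C T0 | T3 T2
  T0 -> a
  T1 -> d
  T2 -> b
  T3 -> c
  X4 -> T1 B

CYK fill:
  T[0,0] 'c' = {T3}  orig:{}
  T[1,1] 'a' = {S,T0}  orig:{S}
  T[2,2] 'd' = {S,T1}  orig:{S}
  T[3,3] 'd' = {S,T1}  orig:{S}
  T[4,4] 'b' = {T2}  orig:{}
  T[5,5] 'd' = {S,T1}  orig:{S}
  T[6,6] 'd' = {S,T1}  orig:{S}
  T[0,1] 'ca' = ∅
  T[1,2] 'ad' = {A,S}
  T[2,3] 'dd' = ∅
  T[3,4] 'db' = ∅
  T[4,5] 'bd' = {B}
  T[5,6] 'dd' = ∅
  T[0,2] 'cad' = ∅
  T[1,3] 'add' = ∅
  T[2,4] 'ddb' = ∅
  T[3,5] 'dbd' = {S,X4}  orig:{S}
  T[4,6] 'bdd' = ∅
  T[0,3] 'cadd' = ∅
  T[1,4] 'addb' = ∅
  T[2,5] 'ddbd' = ∅
  T[3,6] 'dbdd' = ∅
  T[0,4] 'caddb' = ∅
  T[1,5] 'addbd' = {C}
  T[2,6] 'ddbdd' = ∅
  T[0,5] 'caddbd' = {S}
  T[1,6] 'addbdd' = ∅
  T[0,6] 'caddbdd' = ∅

S ∉ T[0,6] ⇒ NO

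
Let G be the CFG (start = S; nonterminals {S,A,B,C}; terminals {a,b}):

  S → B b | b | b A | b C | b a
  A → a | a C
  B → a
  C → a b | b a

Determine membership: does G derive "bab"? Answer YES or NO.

Convert to CNF:
  S -> B T1 | T1 A | T1 C | T1 T0 | b
  A -> T0 C | a
  B -> a
  C -> T0 T1 | T1 T0
  T0 -> a
  T1 -> b

CYK fill:
  cell(0,0) b: {S,T1}  orig:{S}
  cell(1,1) a: {A,B,T0}  orig:{A,B}
  cell(2,2) b: {S,T1}  orig:{S}
  cell(0,1) ba: {C,S}
  cell(1,2) ab: {C,S}
  cell(0,2) bab: {S}

S ∈ T[0,2] ⇒ YES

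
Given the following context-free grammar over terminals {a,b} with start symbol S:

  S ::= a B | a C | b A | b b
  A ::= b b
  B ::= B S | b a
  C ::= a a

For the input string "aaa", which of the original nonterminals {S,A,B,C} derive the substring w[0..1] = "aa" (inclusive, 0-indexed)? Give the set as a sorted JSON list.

CNF form of G:
  S -> T0 A | T0 T0 | T1 B | T1 C
  A -> T0 T0
  B -> B S | T0 T1
  C -> T1 T1
  T0 -> b
  T1 -> a

CYK table (by increasing span) — only the sub-triangle for w[0..1]:
  [0..0]={T1}  "a"  orig:{}
  [1..1]={T1}  "a"  orig:{}
  [0..1]={C}  "aa"

Original NTs in T[0,1] deriving "aa": ["C"]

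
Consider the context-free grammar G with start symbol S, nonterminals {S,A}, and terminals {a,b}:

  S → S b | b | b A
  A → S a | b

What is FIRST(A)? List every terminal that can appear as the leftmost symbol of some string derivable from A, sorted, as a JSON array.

FIRST sets, iterate to fixpoint:
iter 1:
  A via A→b: +{b}
  S via S→b: +{b}
  S: {b}  A: {b}
iter 2: done
  S: {b}  A: {b}

FIRST(A) = ["b"]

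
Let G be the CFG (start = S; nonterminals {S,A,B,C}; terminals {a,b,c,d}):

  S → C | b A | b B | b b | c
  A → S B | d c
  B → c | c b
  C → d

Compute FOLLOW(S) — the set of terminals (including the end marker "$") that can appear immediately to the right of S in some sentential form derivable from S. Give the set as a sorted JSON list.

Compute FIRST by fixpoint:
round 1:
  A via A→d c: +{d}
  B via B→c: +{c}
  C via C→d: +{d}
  S via S→C: +{d}
  S via S→b A: +{b}
  S via S→c: +{c}
  FIRST[S]={b,c,d}  FIRST[A]={d}  FIRST[B]={c}  FIRST[C]={d}
round 2:
  A via A→S B: +{b,c}
  FIRST[S]={b,c,d}  FIRST[A]={b,c,d}  FIRST[B]={c}  FIRST[C]={d}
round 3: done
  FIRST[S]={b,c,d}  FIRST[A]={b,c,d}  FIRST[B]={c}  FIRST[C]={d}

FOLLOW sets:
seed FOLLOW(S) with $
[1]
  A→S B: FOLLOW(S) ⊇ FIRST(B) = {c}; new: +{c}
  S→C: FOLLOW(C) ⊇ FOLLOW(S) ⊇ {$,c}; new: +{$,c}
  S→b A: FOLLOW(A) ⊇ FOLLOW(S) ⊇ {$,c}; new: +{$,c}
  S→b B: FOLLOW(B) ⊇ FOLLOW(S) ⊇ {$,c}; new: +{$,c}
  S: {$,c}  A: {$,c}  B: {$,c}  C: {$,c}
[2] (stable)
  S: {$,c}  A: {$,c}  B: {$,c}  C: {$,c}

FOLLOW(S) = ["$", "c"]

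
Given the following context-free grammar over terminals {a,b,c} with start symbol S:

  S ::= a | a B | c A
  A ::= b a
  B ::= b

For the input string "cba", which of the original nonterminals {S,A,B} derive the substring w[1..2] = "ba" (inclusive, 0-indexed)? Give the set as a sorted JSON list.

Convert to CNF:
  S -> T1 B | T2 A | a
  A -> T0 T1
  B -> b
  T0 -> b
  T1 -> a
  T2 -> c

CYK fill (cells [i..j] with 1 ≤ i ≤ j ≤ 2 only):
  T[1,1] 'b' = {B,T0}  orig:{B}
  T[2,2] 'a' = {S,T1}  orig:{S}
  T[1,2] 'ba' = {A}

Original NTs in T[1,2] deriving "ba": ["A"]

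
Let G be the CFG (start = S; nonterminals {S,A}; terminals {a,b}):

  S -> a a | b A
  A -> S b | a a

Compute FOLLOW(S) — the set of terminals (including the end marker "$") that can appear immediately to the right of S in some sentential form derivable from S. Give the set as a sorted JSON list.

FIRST sets, iterate to fixpoint:
round 1:
  A via A→a a: +{a}
  S via S→a a: +{a}
  S via S→b A: +{b}
  FIRST(S)={a,b}  FIRST(A)={a}
round 2:
  A via A→S b: +{b}
  FIRST(S)={a,b}  FIRST(A)={a,b}
round 3: (no change)
  FIRST(S)={a,b}  FIRST(A)={a,b}

FOLLOW sets:
initialize: $ ∈ FOLLOW(S)
[1]
  A→S b: FOLLOW(S) ⊇ FIRST(b) = {b}; new: +{b}
  S→b A: FOLLOW(A) ⊇ FOLLOW(S) ⊇ {$,b}; new: +{$,b}
  FOLLOW(S)={$,b}  FOLLOW(A)={$,b}
[2] done
  FOLLOW(S)={$,b}  FOLLOW(A)={$,b}

FOLLOW(S) = ["$", "b"]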